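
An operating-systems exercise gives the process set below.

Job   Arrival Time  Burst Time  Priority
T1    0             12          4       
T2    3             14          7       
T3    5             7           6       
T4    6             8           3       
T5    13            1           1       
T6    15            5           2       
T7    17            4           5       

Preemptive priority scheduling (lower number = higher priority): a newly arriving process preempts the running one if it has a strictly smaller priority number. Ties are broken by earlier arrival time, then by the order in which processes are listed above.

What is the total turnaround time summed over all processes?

Schedule: | T1 0-6 | T4 6-13 | T5 13-14 | T4 14-15 | T6 15-20 | T1 20-26 | T7 26-30 | T3 30-37 | T2 37-51 |
Completion: T1=26  T2=51  T3=37  T4=15  T5=14  T6=20  T7=30
Turnaround (C−A): T1=26  T2=48  T3=32  T4=9  T5=1  T6=5  T7=13
Turnaround = completion − arrival: T1=26, T2=48, T3=32, T4=9, T5=1, T6=5, T7=13
Total turnaround = 26 + 48 + 32 + 9 + 1 + 5 + 13 = 134

134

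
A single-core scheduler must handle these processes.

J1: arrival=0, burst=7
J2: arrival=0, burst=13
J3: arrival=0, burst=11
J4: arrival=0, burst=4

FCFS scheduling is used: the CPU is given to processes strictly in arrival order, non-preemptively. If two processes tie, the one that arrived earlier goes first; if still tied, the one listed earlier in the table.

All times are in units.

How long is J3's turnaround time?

Gantt: | J1 0-7 | J2 7-20 | J3 20-31 | J4 31-35 |
Completion: J1=7  J2=20  J3=31  J4=35
Turnaround (C−A): J1=7  J2=20  J3=31  J4=35
Turnaround(J3) = completion − arrival = 31 − 0 = 31

31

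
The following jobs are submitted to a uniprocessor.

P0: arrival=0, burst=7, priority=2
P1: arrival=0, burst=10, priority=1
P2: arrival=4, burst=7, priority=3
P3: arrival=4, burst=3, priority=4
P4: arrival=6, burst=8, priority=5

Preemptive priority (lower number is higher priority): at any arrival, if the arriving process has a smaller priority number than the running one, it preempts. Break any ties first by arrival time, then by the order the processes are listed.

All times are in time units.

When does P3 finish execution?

27

Schedule: | P1 0-10 | P0 10-17 | P2 17-24 | P3 24-27 | P4 27-35 |
Completion: P0=17  P1=10  P2=24  P3=27  P4=35
Turnaround (C−A): P0=17  P1=10  P2=20  P3=23  P4=29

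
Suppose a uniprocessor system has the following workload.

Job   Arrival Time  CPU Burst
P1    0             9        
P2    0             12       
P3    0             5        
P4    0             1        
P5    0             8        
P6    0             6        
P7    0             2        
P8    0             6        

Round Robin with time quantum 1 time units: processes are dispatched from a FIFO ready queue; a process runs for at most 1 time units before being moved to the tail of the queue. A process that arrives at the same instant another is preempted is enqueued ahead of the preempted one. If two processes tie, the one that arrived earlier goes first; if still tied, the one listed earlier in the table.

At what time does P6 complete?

37

Schedule: | P1 0-1 | P2 1-2 | P3 2-3 | P4 3-4 | P5 4-5 | P6 5-6 | P7 6-7 | P8 7-8 | P1 8-9 | P2 9-10 | P3 10-11 | P5 11-12 | P6 12-13 | P7 13-14 | P8 14-15 | P1 15-16 | P2 16-17 | P3 17-18 | P5 18-19 | P6 19-20 | P8 20-21 | P1 21-22 | P2 22-23 | P3 23-24 | P5 24-25 | P6 25-26 | P8 26-27 | P1 27-28 | P2 28-29 | P3 29-30 | P5 30-31 | P6 31-32 | P8 32-33 | P1 33-34 | P2 34-35 | P5 35-36 | P6 36-37 | P8 37-38 | P1 38-39 | P2 39-40 | P5 40-41 | P1 41-42 | P2 42-43 | P5 43-44 | P1 44-45 | P2 45-49 |
Completion: P1=45  P2=49  P3=30  P4=4  P5=44  P6=37  P7=14  P8=38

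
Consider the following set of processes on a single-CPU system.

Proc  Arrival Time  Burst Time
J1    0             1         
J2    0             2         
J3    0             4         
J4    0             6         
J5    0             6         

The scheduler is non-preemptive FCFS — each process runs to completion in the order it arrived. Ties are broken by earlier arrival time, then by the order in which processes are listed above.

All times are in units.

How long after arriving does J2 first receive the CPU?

Timeline: | J1 0-1 | J2 1-3 | J3 3-7 | J4 7-13 | J5 13-19 |
Completion: J1=1  J2=3  J3=7  J4=13  J5=19
Response(J2) = first start − arrival = 1 − 0 = 1

1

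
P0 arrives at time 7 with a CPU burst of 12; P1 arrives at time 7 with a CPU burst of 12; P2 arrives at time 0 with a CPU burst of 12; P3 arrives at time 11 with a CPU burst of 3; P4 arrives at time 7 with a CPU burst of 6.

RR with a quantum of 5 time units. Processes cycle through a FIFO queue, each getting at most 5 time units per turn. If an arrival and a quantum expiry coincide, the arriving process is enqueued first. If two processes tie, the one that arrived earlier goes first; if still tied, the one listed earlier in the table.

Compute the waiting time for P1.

26

Gantt: | P2 0-10 | P0 10-15 | P1 15-20 | P4 20-25 | P2 25-27 | P3 27-30 | P0 30-35 | P1 35-40 | P4 40-41 | P0 41-43 | P1 43-45 |
Completion: P0=43  P1=45  P2=27  P3=30  P4=41
Turnaround (C−A): P0=36  P1=38  P2=27  P3=19  P4=34
Waiting(P1) = turnaround − burst = 38 − 12 = 26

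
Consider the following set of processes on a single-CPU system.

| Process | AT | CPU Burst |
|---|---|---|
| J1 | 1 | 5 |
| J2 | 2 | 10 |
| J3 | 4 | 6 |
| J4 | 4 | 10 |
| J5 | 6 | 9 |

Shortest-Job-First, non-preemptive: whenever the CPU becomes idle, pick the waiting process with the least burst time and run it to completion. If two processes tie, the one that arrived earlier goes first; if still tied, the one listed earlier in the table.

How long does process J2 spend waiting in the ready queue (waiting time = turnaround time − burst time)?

Gantt: | idle 0-1 | J1 1-6 | J3 6-12 | J5 12-21 | J2 21-31 | J4 31-41 |
Completion: J1=6  J2=31  J3=12  J4=41  J5=21
Turnaround (C−A): J1=5  J2=29  J3=8  J4=37  J5=15
Waiting(J2) = turnaround − burst = 29 − 10 = 19

19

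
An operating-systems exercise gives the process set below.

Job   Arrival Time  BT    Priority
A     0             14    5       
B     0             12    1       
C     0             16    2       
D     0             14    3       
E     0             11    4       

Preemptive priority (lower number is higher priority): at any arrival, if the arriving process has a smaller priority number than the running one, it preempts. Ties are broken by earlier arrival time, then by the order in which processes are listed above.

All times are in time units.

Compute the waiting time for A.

53

Timeline: | B 0-12 | C 12-28 | D 28-42 | E 42-53 | A 53-67 |
Completion: A=67  B=12  C=28  D=42  E=53
Turnaround (C−A): A=67  B=12  C=28  D=42  E=53
Waiting(A) = turnaround − burst = 67 − 14 = 53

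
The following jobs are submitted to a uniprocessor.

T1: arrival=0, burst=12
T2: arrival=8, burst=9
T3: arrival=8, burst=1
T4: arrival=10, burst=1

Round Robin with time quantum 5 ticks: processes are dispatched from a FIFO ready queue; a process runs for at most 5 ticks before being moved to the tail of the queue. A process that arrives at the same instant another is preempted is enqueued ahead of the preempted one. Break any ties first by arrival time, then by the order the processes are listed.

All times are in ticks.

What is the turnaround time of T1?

19

Schedule: | T1 0-10 | T2 10-15 | T3 15-16 | T4 16-17 | T1 17-19 | T2 19-23 |
Completion: T1=19  T2=23  T3=16  T4=17
Turnaround (C−A): T1=19  T2=15  T3=8  T4=7
Turnaround(T1) = completion − arrival = 19 − 0 = 19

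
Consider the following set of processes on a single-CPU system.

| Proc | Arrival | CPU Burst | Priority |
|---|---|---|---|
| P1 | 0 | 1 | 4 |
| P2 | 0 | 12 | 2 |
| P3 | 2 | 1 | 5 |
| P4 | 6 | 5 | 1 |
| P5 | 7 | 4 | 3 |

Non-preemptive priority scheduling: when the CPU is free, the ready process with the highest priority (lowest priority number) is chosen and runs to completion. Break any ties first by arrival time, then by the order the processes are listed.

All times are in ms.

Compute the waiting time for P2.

Timeline: | P2 0-12 | P4 12-17 | P5 17-21 | P1 21-22 | P3 22-23 |
Completion: P1=22  P2=12  P3=23  P4=17  P5=21
Waiting(P2) = turnaround − burst = 12 − 12 = 0

0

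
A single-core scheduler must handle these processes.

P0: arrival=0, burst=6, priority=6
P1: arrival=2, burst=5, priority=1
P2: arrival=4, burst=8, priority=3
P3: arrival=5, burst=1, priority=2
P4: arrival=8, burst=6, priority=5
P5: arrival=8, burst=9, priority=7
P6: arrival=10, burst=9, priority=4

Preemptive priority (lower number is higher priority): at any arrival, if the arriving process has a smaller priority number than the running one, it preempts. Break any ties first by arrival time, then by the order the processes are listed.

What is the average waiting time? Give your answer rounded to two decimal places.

Schedule: | P0 0-2 | P1 2-7 | P3 7-8 | P2 8-16 | P6 16-25 | P4 25-31 | P0 31-35 | P5 35-44 |
Completion: P0=35  P1=7  P2=16  P3=8  P4=31  P5=44  P6=25
Waiting times: P0=29, P1=0, P2=4, P3=2, P4=17, P5=27, P6=6
Average waiting = (29+0+4+2+17+27+6) / 7 = 85/7 = 12.14

12.14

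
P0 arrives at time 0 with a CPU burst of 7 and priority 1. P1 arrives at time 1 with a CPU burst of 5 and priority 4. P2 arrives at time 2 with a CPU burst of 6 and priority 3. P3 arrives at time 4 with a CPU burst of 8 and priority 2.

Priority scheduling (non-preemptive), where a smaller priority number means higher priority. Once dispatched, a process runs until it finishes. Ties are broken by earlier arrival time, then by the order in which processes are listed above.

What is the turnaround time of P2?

19

Gantt: | P0 0-7 | P3 7-15 | P2 15-21 | P1 21-26 |
Completion: P0=7  P1=26  P2=21  P3=15
Turnaround(P2) = completion − arrival = 21 − 2 = 19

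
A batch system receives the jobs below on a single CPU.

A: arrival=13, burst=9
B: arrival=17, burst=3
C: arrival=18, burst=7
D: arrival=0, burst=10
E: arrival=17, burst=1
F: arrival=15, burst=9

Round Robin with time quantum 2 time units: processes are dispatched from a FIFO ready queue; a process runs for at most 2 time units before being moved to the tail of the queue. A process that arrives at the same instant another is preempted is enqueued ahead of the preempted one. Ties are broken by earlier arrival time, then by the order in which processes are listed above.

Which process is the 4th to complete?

Schedule: | D 0-10 | idle 10-13 | A 13-15 | F 15-17 | A 17-19 | B 19-21 | E 21-22 | F 22-24 | C 24-26 | A 26-28 | B 28-29 | F 29-31 | C 31-33 | A 33-35 | F 35-37 | C 37-39 | A 39-40 | F 40-41 | C 41-42 |
Completion: A=40  B=29  C=42  D=10  E=22  F=41
Turnaround (C−A): A=27  B=12  C=24  D=10  E=5  F=26
Finish order: D → E → B → A → F → C

A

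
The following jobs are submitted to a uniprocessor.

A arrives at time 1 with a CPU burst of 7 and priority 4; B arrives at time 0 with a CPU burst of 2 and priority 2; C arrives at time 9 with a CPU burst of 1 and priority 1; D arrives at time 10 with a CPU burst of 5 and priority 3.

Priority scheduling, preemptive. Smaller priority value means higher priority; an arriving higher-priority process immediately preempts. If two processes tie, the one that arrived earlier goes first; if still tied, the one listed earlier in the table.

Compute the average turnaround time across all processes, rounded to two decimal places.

Schedule: | B 0-2 | A 2-9 | C 9-10 | D 10-15 |
Completion: A=9  B=2  C=10  D=15
Turnaround (C−A): A=8  B=2  C=1  D=5
Turnaround times: A=8, B=2, C=1, D=5
Average turnaround = (8+2+1+5) / 4 = 16/4 = 4.00

4.00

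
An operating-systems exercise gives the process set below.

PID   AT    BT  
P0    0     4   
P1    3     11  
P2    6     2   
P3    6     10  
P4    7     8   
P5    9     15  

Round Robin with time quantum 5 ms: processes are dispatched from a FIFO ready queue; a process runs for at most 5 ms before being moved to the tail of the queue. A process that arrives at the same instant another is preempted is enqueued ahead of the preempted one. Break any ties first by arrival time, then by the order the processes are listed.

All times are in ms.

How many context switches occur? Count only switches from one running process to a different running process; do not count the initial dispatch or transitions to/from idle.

Gantt: | P0 0-4 | P1 4-9 | P2 9-11 | P3 11-16 | P4 16-21 | P5 21-26 | P1 26-31 | P3 31-36 | P4 36-39 | P5 39-44 | P1 44-45 | P5 45-50 |
Completion: P0=4  P1=45  P2=11  P3=36  P4=39  P5=50
Turnaround (C−A): P0=4  P1=42  P2=5  P3=30  P4=32  P5=41

11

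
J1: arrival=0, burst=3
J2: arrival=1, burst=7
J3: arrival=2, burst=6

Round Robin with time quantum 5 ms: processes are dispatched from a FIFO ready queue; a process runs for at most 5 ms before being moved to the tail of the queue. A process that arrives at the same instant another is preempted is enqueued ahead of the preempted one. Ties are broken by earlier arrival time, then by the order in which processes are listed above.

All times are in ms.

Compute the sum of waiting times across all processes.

15

Schedule: | J1 0-3 | J2 3-8 | J3 8-13 | J2 13-15 | J3 15-16 |
Completion: J1=3  J2=15  J3=16
Waiting = turnaround − burst: J1=0, J2=7, J3=8
Total waiting = 0 + 7 + 8 = 15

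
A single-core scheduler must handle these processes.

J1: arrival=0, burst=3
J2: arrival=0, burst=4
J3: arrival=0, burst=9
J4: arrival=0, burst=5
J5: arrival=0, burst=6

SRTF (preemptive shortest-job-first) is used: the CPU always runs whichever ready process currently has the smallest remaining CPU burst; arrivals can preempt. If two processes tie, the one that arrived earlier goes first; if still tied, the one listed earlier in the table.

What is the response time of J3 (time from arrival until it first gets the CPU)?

18

Timeline: | J1 0-3 | J2 3-7 | J4 7-12 | J5 12-18 | J3 18-27 |
Completion: J1=3  J2=7  J3=27  J4=12  J5=18
Response(J3) = first start − arrival = 18 − 0 = 18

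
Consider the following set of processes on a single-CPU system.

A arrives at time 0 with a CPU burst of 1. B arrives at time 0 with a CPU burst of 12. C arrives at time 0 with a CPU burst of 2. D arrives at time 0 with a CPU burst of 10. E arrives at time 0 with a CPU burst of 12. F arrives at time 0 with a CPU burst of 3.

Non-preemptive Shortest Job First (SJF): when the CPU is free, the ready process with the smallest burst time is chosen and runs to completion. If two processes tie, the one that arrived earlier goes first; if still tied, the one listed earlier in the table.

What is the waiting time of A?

0

Gantt: | A 0-1 | C 1-3 | F 3-6 | D 6-16 | B 16-28 | E 28-40 |
Completion: A=1  B=28  C=3  D=16  E=40  F=6
Waiting(A) = turnaround − burst = 1 − 1 = 0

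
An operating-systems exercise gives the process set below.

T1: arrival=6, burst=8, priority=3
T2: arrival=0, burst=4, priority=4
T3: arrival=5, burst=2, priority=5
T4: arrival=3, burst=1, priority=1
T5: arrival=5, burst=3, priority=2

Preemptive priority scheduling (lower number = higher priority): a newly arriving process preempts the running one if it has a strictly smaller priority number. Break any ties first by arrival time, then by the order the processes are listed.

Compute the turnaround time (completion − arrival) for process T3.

Schedule: | T2 0-3 | T4 3-4 | T2 4-5 | T5 5-8 | T1 8-16 | T3 16-18 |
Completion: T1=16  T2=5  T3=18  T4=4  T5=8
Turnaround(T3) = completion − arrival = 18 − 5 = 13

13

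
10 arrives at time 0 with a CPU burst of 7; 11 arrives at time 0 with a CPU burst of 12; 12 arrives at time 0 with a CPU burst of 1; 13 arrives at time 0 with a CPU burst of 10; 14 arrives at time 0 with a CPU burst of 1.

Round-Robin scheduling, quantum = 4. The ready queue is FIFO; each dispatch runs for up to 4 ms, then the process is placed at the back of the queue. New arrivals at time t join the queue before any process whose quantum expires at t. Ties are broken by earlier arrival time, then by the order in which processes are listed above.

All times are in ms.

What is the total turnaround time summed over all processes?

Schedule: | 10 0-4 | 11 4-8 | 12 8-9 | 13 9-13 | 14 13-14 | 10 14-17 | 11 17-21 | 13 21-25 | 11 25-29 | 13 29-31 |
Completion: 10=17  11=29  12=9  13=31  14=14
Turnaround (C−A): 10=17  11=29  12=9  13=31  14=14
Turnaround = completion − arrival: 10=17, 11=29, 12=9, 13=31, 14=14
Total turnaround = 17 + 29 + 9 + 31 + 14 = 100

100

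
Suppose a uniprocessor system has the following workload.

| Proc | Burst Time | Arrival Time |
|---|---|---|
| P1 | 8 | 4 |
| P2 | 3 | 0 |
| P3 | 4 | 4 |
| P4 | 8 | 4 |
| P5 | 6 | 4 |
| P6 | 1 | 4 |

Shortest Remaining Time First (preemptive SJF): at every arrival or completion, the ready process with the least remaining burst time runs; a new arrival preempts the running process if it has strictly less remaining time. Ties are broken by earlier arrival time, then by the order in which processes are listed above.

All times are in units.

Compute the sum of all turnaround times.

Timeline: | P2 0-3 | idle 3-4 | P6 4-5 | P3 5-9 | P5 9-15 | P1 15-23 | P4 23-31 |
Completion: P1=23  P2=3  P3=9  P4=31  P5=15  P6=5
Turnaround = completion − arrival: P1=19, P2=3, P3=5, P4=27, P5=11, P6=1
Total turnaround = 19 + 3 + 5 + 27 + 11 + 1 = 66

66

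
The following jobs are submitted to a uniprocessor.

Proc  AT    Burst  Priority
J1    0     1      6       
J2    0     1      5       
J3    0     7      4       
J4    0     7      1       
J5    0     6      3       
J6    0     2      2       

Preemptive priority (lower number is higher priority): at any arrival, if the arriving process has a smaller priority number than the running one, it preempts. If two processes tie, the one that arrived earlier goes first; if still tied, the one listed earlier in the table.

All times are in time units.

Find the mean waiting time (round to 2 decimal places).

Schedule: | J4 0-7 | J6 7-9 | J5 9-15 | J3 15-22 | J2 22-23 | J1 23-24 |
Completion: J1=24  J2=23  J3=22  J4=7  J5=15  J6=9
Waiting times: J1=23, J2=22, J3=15, J4=0, J5=9, J6=7
Average waiting = (23+22+15+0+9+7) / 6 = 76/6 = 12.67

12.67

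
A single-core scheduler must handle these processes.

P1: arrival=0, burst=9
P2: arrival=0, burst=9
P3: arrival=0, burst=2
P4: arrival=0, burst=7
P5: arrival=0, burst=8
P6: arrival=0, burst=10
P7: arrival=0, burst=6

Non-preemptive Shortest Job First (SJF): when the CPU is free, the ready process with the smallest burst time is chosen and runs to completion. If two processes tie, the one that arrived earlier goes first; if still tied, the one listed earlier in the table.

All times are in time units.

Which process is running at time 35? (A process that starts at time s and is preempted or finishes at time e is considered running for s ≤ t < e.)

Schedule: | P3 0-2 | P7 2-8 | P4 8-15 | P5 15-23 | P1 23-32 | P2 32-41 | P6 41-51 |
Completion: P1=32  P2=41  P3=2  P4=15  P5=23  P6=51  P7=8
Turnaround (C−A): P1=32  P2=41  P3=2  P4=15  P5=23  P6=51  P7=8

P2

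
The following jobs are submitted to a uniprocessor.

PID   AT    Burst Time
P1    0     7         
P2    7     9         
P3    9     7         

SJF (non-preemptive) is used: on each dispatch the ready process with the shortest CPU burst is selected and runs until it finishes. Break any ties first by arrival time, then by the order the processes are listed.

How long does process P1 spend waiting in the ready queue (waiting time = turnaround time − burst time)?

Schedule: | P1 0-7 | P2 7-16 | P3 16-23 |
Completion: P1=7  P2=16  P3=23
Waiting(P1) = turnaround − burst = 7 − 7 = 0

0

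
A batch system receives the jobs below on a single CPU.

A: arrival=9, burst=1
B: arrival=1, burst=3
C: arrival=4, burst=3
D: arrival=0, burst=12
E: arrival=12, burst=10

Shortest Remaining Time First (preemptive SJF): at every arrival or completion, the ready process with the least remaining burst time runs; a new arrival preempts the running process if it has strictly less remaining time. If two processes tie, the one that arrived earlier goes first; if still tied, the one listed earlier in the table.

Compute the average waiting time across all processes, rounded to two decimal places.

Timeline: | D 0-1 | B 1-4 | C 4-7 | D 7-9 | A 9-10 | D 10-19 | E 19-29 |
Completion: A=10  B=4  C=7  D=19  E=29
Waiting times: A=0, B=0, C=0, D=7, E=7
Average waiting = (0+0+0+7+7) / 5 = 14/5 = 2.80

2.80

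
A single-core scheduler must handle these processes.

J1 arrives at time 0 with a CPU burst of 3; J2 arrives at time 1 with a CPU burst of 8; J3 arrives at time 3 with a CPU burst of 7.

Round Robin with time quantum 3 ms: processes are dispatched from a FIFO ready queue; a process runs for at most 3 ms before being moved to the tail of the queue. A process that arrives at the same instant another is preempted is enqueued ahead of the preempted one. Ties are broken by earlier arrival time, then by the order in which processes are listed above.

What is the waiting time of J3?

Timeline: | J1 0-3 | J2 3-6 | J3 6-9 | J2 9-12 | J3 12-15 | J2 15-17 | J3 17-18 |
Completion: J1=3  J2=17  J3=18
Turnaround (C−A): J1=3  J2=16  J3=15
Waiting(J3) = turnaround − burst = 15 − 7 = 8

8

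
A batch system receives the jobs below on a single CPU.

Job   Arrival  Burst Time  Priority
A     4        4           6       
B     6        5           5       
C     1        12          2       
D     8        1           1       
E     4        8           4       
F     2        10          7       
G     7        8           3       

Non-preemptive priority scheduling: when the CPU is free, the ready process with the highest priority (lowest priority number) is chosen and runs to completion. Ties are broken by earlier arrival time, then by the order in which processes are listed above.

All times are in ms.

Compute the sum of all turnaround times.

170

Gantt: | idle 0-1 | C 1-13 | D 13-14 | G 14-22 | E 22-30 | B 30-35 | A 35-39 | F 39-49 |
Completion: A=39  B=35  C=13  D=14  E=30  F=49  G=22
Turnaround = completion − arrival: A=35, B=29, C=12, D=6, E=26, F=47, G=15
Total turnaround = 35 + 29 + 12 + 6 + 26 + 47 + 15 = 170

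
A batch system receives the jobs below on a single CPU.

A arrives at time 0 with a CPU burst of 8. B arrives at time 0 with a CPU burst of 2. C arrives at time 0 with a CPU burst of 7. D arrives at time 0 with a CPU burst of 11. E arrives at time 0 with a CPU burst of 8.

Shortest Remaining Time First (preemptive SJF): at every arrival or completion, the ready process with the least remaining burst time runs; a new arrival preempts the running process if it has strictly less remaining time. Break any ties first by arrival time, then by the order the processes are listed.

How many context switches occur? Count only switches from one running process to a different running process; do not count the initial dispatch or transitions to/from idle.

Timeline: | B 0-2 | C 2-9 | A 9-17 | E 17-25 | D 25-36 |
Completion: A=17  B=2  C=9  D=36  E=25

4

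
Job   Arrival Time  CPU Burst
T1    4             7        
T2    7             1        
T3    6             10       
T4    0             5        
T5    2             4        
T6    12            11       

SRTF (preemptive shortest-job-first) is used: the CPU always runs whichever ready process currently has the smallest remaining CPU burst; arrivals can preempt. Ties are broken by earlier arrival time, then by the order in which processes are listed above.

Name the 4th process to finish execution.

Schedule: | T4 0-5 | T5 5-7 | T2 7-8 | T5 8-10 | T1 10-17 | T3 17-27 | T6 27-38 |
Completion: T1=17  T2=8  T3=27  T4=5  T5=10  T6=38
Finish order: T4 → T2 → T5 → T1 → T3 → T6

T1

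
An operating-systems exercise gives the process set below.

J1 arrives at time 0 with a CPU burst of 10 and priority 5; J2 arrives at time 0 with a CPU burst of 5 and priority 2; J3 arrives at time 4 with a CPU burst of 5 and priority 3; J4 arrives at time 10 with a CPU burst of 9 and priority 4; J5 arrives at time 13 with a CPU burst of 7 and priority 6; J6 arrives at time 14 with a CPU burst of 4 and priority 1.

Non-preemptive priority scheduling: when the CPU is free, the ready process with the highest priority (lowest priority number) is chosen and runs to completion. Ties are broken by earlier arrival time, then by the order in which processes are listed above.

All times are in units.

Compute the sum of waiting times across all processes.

49

Timeline: | J2 0-5 | J3 5-10 | J4 10-19 | J6 19-23 | J1 23-33 | J5 33-40 |
Completion: J1=33  J2=5  J3=10  J4=19  J5=40  J6=23
Waiting = turnaround − burst: J1=23, J2=0, J3=1, J4=0, J5=20, J6=5
Total waiting = 23 + 0 + 1 + 0 + 20 + 5 = 49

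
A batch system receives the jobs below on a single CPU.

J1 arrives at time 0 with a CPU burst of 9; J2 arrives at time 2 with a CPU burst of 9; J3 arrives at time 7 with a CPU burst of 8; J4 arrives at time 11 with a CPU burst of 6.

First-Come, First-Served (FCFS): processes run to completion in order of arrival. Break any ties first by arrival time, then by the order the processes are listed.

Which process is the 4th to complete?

Gantt: | J1 0-9 | J2 9-18 | J3 18-26 | J4 26-32 |
Completion: J1=9  J2=18  J3=26  J4=32
Finish order: J1 → J2 → J3 → J4

J4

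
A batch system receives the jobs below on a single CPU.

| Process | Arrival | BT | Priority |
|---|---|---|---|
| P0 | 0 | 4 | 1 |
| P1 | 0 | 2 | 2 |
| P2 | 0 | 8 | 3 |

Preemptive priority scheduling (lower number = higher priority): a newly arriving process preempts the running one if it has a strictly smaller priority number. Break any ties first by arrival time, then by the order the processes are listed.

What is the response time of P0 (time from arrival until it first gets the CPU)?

0

Timeline: | P0 0-4 | P1 4-6 | P2 6-14 |
Completion: P0=4  P1=6  P2=14
Turnaround (C−A): P0=4  P1=6  P2=14
Response(P0) = first start − arrival = 0 − 0 = 0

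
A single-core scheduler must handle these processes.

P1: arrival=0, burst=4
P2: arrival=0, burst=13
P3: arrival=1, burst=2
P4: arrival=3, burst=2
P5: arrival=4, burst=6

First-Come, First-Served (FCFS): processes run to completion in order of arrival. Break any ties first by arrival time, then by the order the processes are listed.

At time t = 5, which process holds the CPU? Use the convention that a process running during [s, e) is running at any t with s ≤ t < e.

P2

Gantt: | P1 0-4 | P2 4-17 | P3 17-19 | P4 19-21 | P5 21-27 |
Completion: P1=4  P2=17  P3=19  P4=21  P5=27
Turnaround (C−A): P1=4  P2=17  P3=18  P4=18  P5=23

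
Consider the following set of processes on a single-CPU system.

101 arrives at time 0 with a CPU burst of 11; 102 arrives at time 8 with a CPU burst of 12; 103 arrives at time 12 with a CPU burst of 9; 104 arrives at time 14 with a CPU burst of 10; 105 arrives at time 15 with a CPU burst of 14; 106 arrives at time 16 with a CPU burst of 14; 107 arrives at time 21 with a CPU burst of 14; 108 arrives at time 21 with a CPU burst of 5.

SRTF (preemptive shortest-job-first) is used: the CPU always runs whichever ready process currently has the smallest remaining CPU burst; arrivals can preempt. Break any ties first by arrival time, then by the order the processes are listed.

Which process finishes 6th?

105

Schedule: | 101 0-11 | 102 11-12 | 103 12-21 | 108 21-26 | 104 26-36 | 102 36-47 | 105 47-61 | 106 61-75 | 107 75-89 |
Completion: 101=11  102=47  103=21  104=36  105=61  106=75  107=89  108=26
Turnaround (C−A): 101=11  102=39  103=9  104=22  105=46  106=59  107=68  108=5
Finish order: 101 → 103 → 108 → 104 → 102 → 105 → 106 → 107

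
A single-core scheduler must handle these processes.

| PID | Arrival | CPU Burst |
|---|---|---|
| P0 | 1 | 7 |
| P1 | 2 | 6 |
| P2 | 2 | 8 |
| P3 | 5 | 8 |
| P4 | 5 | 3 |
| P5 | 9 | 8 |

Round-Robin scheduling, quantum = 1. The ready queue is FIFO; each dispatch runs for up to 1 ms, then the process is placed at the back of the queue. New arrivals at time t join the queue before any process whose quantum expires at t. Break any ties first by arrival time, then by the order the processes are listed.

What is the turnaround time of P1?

Schedule: | idle 0-1 | P0 1-2 | P1 2-3 | P2 3-4 | P0 4-5 | P1 5-6 | P2 6-7 | P3 7-8 | P4 8-9 | P0 9-10 | P1 10-11 | P2 11-12 | P3 12-13 | P5 13-14 | P4 14-15 | P0 15-16 | P1 16-17 | P2 17-18 | P3 18-19 | P5 19-20 | P4 20-21 | P0 21-22 | P1 22-23 | P2 23-24 | P3 24-25 | P5 25-26 | P0 26-27 | P1 27-28 | P2 28-29 | P3 29-30 | P5 30-31 | P0 31-32 | P2 32-33 | P3 33-34 | P5 34-35 | P2 35-36 | P3 36-37 | P5 37-38 | P3 38-39 | P5 39-41 |
Completion: P0=32  P1=28  P2=36  P3=39  P4=21  P5=41
Turnaround(P1) = completion − arrival = 28 − 2 = 26

26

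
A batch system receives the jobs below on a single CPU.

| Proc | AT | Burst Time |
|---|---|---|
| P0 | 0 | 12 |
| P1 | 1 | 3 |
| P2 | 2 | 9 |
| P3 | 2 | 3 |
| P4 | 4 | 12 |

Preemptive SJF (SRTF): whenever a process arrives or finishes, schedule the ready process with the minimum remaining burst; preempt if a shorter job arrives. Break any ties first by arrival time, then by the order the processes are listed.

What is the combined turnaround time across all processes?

Schedule: | P0 0-1 | P1 1-4 | P3 4-7 | P2 7-16 | P0 16-27 | P4 27-39 |
Completion: P0=27  P1=4  P2=16  P3=7  P4=39
Turnaround (C−A): P0=27  P1=3  P2=14  P3=5  P4=35
Turnaround = completion − arrival: P0=27, P1=3, P2=14, P3=5, P4=35
Total turnaround = 27 + 3 + 14 + 5 + 35 = 84

84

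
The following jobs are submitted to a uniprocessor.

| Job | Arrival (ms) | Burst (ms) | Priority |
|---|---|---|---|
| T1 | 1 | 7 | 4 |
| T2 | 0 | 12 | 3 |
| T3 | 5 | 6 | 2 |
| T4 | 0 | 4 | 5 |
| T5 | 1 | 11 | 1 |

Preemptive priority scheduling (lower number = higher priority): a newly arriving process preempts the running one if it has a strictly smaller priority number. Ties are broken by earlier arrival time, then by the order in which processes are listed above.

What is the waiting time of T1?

28

Schedule: | T2 0-1 | T5 1-12 | T3 12-18 | T2 18-29 | T1 29-36 | T4 36-40 |
Completion: T1=36  T2=29  T3=18  T4=40  T5=12
Turnaround (C−A): T1=35  T2=29  T3=13  T4=40  T5=11
Waiting(T1) = turnaround − burst = 35 − 7 = 28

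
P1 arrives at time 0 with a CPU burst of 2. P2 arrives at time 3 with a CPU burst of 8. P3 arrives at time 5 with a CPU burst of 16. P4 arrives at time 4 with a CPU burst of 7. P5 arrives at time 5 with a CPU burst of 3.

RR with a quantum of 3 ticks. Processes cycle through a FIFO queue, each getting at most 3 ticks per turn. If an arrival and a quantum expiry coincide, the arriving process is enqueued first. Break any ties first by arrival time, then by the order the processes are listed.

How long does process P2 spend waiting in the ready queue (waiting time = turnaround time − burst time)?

15

Schedule: | P1 0-2 | idle 2-3 | P2 3-6 | P4 6-9 | P3 9-12 | P5 12-15 | P2 15-18 | P4 18-21 | P3 21-24 | P2 24-26 | P4 26-27 | P3 27-37 |
Completion: P1=2  P2=26  P3=37  P4=27  P5=15
Turnaround (C−A): P1=2  P2=23  P3=32  P4=23  P5=10
Waiting(P2) = turnaround − burst = 23 − 8 = 15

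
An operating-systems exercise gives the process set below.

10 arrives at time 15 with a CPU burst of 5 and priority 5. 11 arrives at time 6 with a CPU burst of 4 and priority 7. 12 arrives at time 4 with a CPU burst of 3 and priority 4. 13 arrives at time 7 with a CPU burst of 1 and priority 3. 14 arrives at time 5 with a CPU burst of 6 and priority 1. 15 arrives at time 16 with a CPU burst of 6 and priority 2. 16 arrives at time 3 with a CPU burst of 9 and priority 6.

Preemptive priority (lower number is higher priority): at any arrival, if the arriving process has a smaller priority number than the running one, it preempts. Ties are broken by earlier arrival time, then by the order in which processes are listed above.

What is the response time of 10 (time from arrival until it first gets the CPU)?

Schedule: | idle 0-3 | 16 3-4 | 12 4-5 | 14 5-11 | 13 11-12 | 12 12-14 | 16 14-15 | 10 15-16 | 15 16-22 | 10 22-26 | 16 26-33 | 11 33-37 |
Completion: 10=26  11=37  12=14  13=12  14=11  15=22  16=33
Response(10) = first start − arrival = 15 − 15 = 0

0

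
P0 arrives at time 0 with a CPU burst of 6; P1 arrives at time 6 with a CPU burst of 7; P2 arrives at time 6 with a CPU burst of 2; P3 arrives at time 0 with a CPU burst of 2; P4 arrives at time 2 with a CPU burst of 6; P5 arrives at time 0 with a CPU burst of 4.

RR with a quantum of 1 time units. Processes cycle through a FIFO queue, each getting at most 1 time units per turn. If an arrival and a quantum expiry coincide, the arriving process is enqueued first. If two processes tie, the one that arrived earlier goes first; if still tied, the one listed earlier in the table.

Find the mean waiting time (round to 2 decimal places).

11.67

Timeline: | P0 0-1 | P3 1-2 | P5 2-3 | P0 3-4 | P4 4-5 | P3 5-6 | P5 6-7 | P0 7-8 | P4 8-9 | P1 9-10 | P2 10-11 | P5 11-12 | P0 12-13 | P4 13-14 | P1 14-15 | P2 15-16 | P5 16-17 | P0 17-18 | P4 18-19 | P1 19-20 | P0 20-21 | P4 21-22 | P1 22-23 | P4 23-24 | P1 24-27 |
Completion: P0=21  P1=27  P2=16  P3=6  P4=24  P5=17
Turnaround (C−A): P0=21  P1=21  P2=10  P3=6  P4=22  P5=17
Waiting times: P0=15, P1=14, P2=8, P3=4, P4=16, P5=13
Average waiting = (15+14+8+4+16+13) / 6 = 70/6 = 11.67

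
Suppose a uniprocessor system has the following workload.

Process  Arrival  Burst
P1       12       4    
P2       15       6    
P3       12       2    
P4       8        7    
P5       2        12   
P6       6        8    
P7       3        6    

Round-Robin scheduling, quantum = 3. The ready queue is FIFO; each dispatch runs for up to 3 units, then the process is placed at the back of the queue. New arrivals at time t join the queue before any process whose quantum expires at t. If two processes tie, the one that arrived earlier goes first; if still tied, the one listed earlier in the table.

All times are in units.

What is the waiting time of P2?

25

Gantt: | idle 0-2 | P5 2-5 | P7 5-8 | P5 8-11 | P6 11-14 | P4 14-17 | P7 17-20 | P5 20-23 | P1 23-26 | P3 26-28 | P6 28-31 | P2 31-34 | P4 34-37 | P5 37-40 | P1 40-41 | P6 41-43 | P2 43-46 | P4 46-47 |
Completion: P1=41  P2=46  P3=28  P4=47  P5=40  P6=43  P7=20
Waiting(P2) = turnaround − burst = 31 − 6 = 25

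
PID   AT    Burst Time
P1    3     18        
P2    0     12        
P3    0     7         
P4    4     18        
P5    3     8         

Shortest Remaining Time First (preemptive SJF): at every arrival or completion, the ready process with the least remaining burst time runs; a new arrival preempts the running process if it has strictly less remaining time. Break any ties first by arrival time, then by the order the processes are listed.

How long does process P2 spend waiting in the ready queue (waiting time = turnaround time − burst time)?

Gantt: | P3 0-7 | P5 7-15 | P2 15-27 | P1 27-45 | P4 45-63 |
Completion: P1=45  P2=27  P3=7  P4=63  P5=15
Turnaround (C−A): P1=42  P2=27  P3=7  P4=59  P5=12
Waiting(P2) = turnaround − burst = 27 − 12 = 15

15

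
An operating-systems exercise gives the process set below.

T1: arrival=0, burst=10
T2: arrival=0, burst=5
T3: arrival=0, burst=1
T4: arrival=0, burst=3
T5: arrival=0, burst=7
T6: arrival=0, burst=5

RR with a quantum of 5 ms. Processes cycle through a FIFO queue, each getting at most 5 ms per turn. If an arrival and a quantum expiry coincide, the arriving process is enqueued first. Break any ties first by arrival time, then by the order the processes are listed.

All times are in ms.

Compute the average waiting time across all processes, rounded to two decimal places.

Timeline: | T1 0-5 | T2 5-10 | T3 10-11 | T4 11-14 | T5 14-19 | T6 19-24 | T1 24-29 | T5 29-31 |
Completion: T1=29  T2=10  T3=11  T4=14  T5=31  T6=24
Turnaround (C−A): T1=29  T2=10  T3=11  T4=14  T5=31  T6=24
Waiting times: T1=19, T2=5, T3=10, T4=11, T5=24, T6=19
Average waiting = (19+5+10+11+24+19) / 6 = 88/6 = 14.67

14.67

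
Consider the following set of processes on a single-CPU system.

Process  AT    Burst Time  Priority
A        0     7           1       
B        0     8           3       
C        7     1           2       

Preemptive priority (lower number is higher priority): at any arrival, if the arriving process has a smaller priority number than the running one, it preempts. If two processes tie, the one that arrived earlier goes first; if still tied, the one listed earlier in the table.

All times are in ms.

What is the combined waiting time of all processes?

Schedule: | A 0-7 | C 7-8 | B 8-16 |
Completion: A=7  B=16  C=8
Waiting = turnaround − burst: A=0, B=8, C=0
Total waiting = 0 + 8 + 0 = 8

8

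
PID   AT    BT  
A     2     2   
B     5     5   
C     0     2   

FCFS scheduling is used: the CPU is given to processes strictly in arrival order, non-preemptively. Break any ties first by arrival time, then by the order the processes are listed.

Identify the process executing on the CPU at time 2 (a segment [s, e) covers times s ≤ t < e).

A

Gantt: | C 0-2 | A 2-4 | idle 4-5 | B 5-10 |
Completion: A=4  B=10  C=2
Turnaround (C−A): A=2  B=5  C=2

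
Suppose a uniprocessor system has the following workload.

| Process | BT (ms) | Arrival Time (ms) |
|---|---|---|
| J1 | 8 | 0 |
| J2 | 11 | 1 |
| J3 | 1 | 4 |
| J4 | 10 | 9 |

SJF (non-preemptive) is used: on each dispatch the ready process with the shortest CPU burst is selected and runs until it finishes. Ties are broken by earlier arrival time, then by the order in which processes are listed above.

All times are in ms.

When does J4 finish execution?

Schedule: | J1 0-8 | J3 8-9 | J4 9-19 | J2 19-30 |
Completion: J1=8  J2=30  J3=9  J4=19

19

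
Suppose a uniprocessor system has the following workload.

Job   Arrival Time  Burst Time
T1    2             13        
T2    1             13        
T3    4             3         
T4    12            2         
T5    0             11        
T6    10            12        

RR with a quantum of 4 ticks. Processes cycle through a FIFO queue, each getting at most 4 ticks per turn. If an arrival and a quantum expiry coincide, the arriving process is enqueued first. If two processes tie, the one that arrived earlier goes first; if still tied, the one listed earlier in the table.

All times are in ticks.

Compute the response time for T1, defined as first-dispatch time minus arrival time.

6

Timeline: | T5 0-4 | T2 4-8 | T1 8-12 | T3 12-15 | T5 15-19 | T2 19-23 | T6 23-27 | T4 27-29 | T1 29-33 | T5 33-36 | T2 36-40 | T6 40-44 | T1 44-48 | T2 48-49 | T6 49-53 | T1 53-54 |
Completion: T1=54  T2=49  T3=15  T4=29  T5=36  T6=53
Response(T1) = first start − arrival = 8 − 2 = 6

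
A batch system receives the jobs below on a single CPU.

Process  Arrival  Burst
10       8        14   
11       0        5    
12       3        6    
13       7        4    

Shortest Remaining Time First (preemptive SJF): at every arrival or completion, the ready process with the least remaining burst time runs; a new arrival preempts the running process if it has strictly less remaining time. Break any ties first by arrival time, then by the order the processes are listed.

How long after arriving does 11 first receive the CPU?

Schedule: | 11 0-5 | 12 5-11 | 13 11-15 | 10 15-29 |
Completion: 10=29  11=5  12=11  13=15
Response(11) = first start − arrival = 0 − 0 = 0

0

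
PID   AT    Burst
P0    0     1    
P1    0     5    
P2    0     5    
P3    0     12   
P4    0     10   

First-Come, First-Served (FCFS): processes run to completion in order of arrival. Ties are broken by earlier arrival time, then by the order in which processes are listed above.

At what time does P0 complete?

1

Schedule: | P0 0-1 | P1 1-6 | P2 6-11 | P3 11-23 | P4 23-33 |
Completion: P0=1  P1=6  P2=11  P3=23  P4=33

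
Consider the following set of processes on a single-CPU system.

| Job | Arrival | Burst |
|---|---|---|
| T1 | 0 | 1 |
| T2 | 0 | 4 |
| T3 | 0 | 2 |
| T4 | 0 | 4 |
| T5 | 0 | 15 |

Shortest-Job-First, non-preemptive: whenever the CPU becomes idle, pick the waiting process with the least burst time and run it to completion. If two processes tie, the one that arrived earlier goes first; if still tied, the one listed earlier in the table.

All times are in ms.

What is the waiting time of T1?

0

Gantt: | T1 0-1 | T3 1-3 | T2 3-7 | T4 7-11 | T5 11-26 |
Completion: T1=1  T2=7  T3=3  T4=11  T5=26
Turnaround (C−A): T1=1  T2=7  T3=3  T4=11  T5=26
Waiting(T1) = turnaround − burst = 1 − 1 = 0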